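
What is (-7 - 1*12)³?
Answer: -6859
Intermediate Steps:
(-7 - 1*12)³ = (-7 - 12)³ = (-19)³ = -6859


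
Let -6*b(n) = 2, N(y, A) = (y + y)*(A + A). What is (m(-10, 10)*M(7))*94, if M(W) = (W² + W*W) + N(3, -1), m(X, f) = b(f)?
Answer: -8084/3 ≈ -2694.7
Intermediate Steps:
N(y, A) = 4*A*y (N(y, A) = (2*y)*(2*A) = 4*A*y)
b(n) = -⅓ (b(n) = -⅙*2 = -⅓)
m(X, f) = -⅓
M(W) = -12 + 2*W² (M(W) = (W² + W*W) + 4*(-1)*3 = (W² + W²) - 12 = 2*W² - 12 = -12 + 2*W²)
(m(-10, 10)*M(7))*94 = -(-12 + 2*7²)/3*94 = -(-12 + 2*49)/3*94 = -(-12 + 98)/3*94 = -⅓*86*94 = -86/3*94 = -8084/3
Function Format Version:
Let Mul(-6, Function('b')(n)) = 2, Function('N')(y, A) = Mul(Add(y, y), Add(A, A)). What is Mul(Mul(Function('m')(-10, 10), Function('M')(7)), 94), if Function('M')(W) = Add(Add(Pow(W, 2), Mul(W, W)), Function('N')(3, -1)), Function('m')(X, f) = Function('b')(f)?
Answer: Rational(-8084, 3) ≈ -2694.7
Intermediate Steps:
Function('N')(y, A) = Mul(4, A, y) (Function('N')(y, A) = Mul(Mul(2, y), Mul(2, A)) = Mul(4, A, y))
Function('b')(n) = Rational(-1, 3) (Function('b')(n) = Mul(Rational(-1, 6), 2) = Rational(-1, 3))
Function('m')(X, f) = Rational(-1, 3)
Function('M')(W) = Add(-12, Mul(2, Pow(W, 2))) (Function('M')(W) = Add(Add(Pow(W, 2), Mul(W, W)), Mul(4, -1, 3)) = Add(Add(Pow(W, 2), Pow(W, 2)), -12) = Add(Mul(2, Pow(W, 2)), -12) = Add(-12, Mul(2, Pow(W, 2))))
Mul(Mul(Function('m')(-10, 10), Function('M')(7)), 94) = Mul(Mul(Rational(-1, 3), Add(-12, Mul(2, Pow(7, 2)))), 94) = Mul(Mul(Rational(-1, 3), Add(-12, Mul(2, 49))), 94) = Mul(Mul(Rational(-1, 3), Add(-12, 98)), 94) = Mul(Mul(Rational(-1, 3), 86), 94) = Mul(Rational(-86, 3), 94) = Rational(-8084, 3)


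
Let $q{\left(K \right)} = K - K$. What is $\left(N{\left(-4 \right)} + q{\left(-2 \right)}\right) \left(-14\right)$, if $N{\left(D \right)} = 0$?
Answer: $0$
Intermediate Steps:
$q{\left(K \right)} = 0$
$\left(N{\left(-4 \right)} + q{\left(-2 \right)}\right) \left(-14\right) = \left(0 + 0\right) \left(-14\right) = 0 \left(-14\right) = 0$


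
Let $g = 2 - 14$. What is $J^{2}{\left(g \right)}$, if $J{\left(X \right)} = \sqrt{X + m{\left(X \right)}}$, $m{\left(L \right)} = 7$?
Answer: $-5$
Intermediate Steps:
$g = -12$ ($g = 2 - 14 = -12$)
$J{\left(X \right)} = \sqrt{7 + X}$ ($J{\left(X \right)} = \sqrt{X + 7} = \sqrt{7 + X}$)
$J^{2}{\left(g \right)} = \left(\sqrt{7 - 12}\right)^{2} = \left(\sqrt{-5}\right)^{2} = \left(i \sqrt{5}\right)^{2} = -5$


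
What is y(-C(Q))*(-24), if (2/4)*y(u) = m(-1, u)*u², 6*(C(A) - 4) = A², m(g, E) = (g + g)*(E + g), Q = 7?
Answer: -1683964/9 ≈ -1.8711e+5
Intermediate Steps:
m(g, E) = 2*g*(E + g) (m(g, E) = (2*g)*(E + g) = 2*g*(E + g))
C(A) = 4 + A²/6
y(u) = 2*u²*(2 - 2*u) (y(u) = 2*((2*(-1)*(u - 1))*u²) = 2*((2*(-1)*(-1 + u))*u²) = 2*((2 - 2*u)*u²) = 2*(u²*(2 - 2*u)) = 2*u²*(2 - 2*u))
y(-C(Q))*(-24) = (4*(-(4 + (⅙)*7²))²*(1 - (-1)*(4 + (⅙)*7²)))*(-24) = (4*(-(4 + (⅙)*49))²*(1 - (-1)*(4 + (⅙)*49)))*(-24) = (4*(-(4 + 49/6))²*(1 - (-1)*(4 + 49/6)))*(-24) = (4*(-1*73/6)²*(1 - (-1)*73/6))*(-24) = (4*(-73/6)²*(1 - 1*(-73/6)))*(-24) = (4*(5329/36)*(1 + 73/6))*(-24) = (4*(5329/36)*(79/6))*(-24) = (420991/54)*(-24) = -1683964/9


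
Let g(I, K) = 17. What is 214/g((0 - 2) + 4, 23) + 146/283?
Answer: 63044/4811 ≈ 13.104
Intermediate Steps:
214/g((0 - 2) + 4, 23) + 146/283 = 214/17 + 146/283 = 63044/4811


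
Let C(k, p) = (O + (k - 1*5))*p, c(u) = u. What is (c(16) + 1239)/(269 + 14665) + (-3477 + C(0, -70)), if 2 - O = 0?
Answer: -48788123/14934 ≈ -3266.9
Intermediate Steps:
O = 2 (O = 2 - 1*0 = 2 + 0 = 2)
C(k, p) = p*(-3 + k) (C(k, p) = (2 + (k - 1*5))*p = (2 + (k - 5))*p = (2 + (-5 + k))*p = (-3 + k)*p = p*(-3 + k))
(c(16) + 1239)/(269 + 14665) + (-3477 + C(0, -70)) = (16 + 1239)/(269 + 14665) + (-3477 - 70*(-3 + 0)) = 1255/14934 + (-3477 - 70*(-3)) = 1255*(1/14934) + (-3477 + 210) = 1255/14934 - 3267 = -48788123/14934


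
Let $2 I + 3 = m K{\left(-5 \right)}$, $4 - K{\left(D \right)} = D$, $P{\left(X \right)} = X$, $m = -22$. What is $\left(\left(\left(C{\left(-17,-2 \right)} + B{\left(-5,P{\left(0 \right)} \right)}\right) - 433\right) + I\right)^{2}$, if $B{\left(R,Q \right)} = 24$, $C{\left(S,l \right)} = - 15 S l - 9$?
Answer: $\frac{4231249}{4} \approx 1.0578 \cdot 10^{6}$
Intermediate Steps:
$C{\left(S,l \right)} = -9 - 15 S l$ ($C{\left(S,l \right)} = - 15 S l - 9 = -9 - 15 S l$)
$K{\left(D \right)} = 4 - D$
$I = - \frac{201}{2}$ ($I = - \frac{3}{2} + \frac{\left(-22\right) \left(4 - -5\right)}{2} = - \frac{3}{2} + \frac{\left(-22\right) \left(4 + 5\right)}{2} = - \frac{3}{2} + \frac{\left(-22\right) 9}{2} = - \frac{3}{2} + \frac{1}{2} \left(-198\right) = - \frac{3}{2} - 99 = - \frac{201}{2} \approx -100.5$)
$\left(\left(\left(C{\left(-17,-2 \right)} + B{\left(-5,P{\left(0 \right)} \right)}\right) - 433\right) + I\right)^{2} = \left(\left(\left(\left(-9 - \left(-255\right) \left(-2\right)\right) + 24\right) - 433\right) - \frac{201}{2}\right)^{2} = \left(\left(\left(\left(-9 - 510\right) + 24\right) - 433\right) - \frac{201}{2}\right)^{2} = \left(\left(\left(-519 + 24\right) - 433\right) - \frac{201}{2}\right)^{2} = \left(\left(-495 - 433\right) - \frac{201}{2}\right)^{2} = \left(-928 - \frac{201}{2}\right)^{2} = \left(- \frac{2057}{2}\right)^{2} = \frac{4231249}{4}$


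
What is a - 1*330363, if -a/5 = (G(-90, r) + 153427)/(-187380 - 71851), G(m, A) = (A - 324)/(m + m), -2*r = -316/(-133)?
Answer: -205021115519267/620599014 ≈ -3.3036e+5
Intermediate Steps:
r = -158/133 (r = -(-158)/(-133) = -(-158)*(-1)/133 = -1/2*316/133 = -158/133 ≈ -1.1880)
G(m, A) = (-324 + A)/(2*m) (G(m, A) = (-324 + A)/((2*m)) = (-324 + A)*(1/(2*m)) = (-324 + A)/(2*m))
a = 1836542815/620599014 (a = -5*((1/2)*(-324 - 158/133)/(-90) + 153427)/(-187380 - 71851) = -5*((1/2)*(-1/90)*(-43250/133) + 153427)/(-259231) = -5*(4325/2394 + 153427)*(-1)/259231 = -1836542815*(-1)/(2394*259231) = -5*(-367308563/620599014) = 1836542815/620599014 ≈ 2.9593)
a - 1*330363 = 1836542815/620599014 - 1*330363 = 1836542815/620599014 - 330363 = -205021115519267/620599014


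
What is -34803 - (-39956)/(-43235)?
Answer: -1504747661/43235 ≈ -34804.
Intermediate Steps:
-34803 - (-39956)/(-43235) = -34803 - (-39956)*(-1)/43235 = -34803 - 1*39956/43235 = -34803 - 39956/43235 = -1504747661/43235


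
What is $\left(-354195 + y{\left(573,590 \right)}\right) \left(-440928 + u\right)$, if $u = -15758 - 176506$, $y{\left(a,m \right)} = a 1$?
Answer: $223910621424$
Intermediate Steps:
$y{\left(a,m \right)} = a$
$u = -192264$ ($u = -15758 - 176506 = -192264$)
$\left(-354195 + y{\left(573,590 \right)}\right) \left(-440928 + u\right) = \left(-354195 + 573\right) \left(-440928 - 192264\right) = \left(-353622\right) \left(-633192\right) = 223910621424$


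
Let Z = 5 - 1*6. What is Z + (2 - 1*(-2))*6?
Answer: 23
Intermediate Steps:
Z = -1 (Z = 5 - 6 = -1)
Z + (2 - 1*(-2))*6 = -1 + (2 - 1*(-2))*6 = -1 + (2 + 2)*6 = -1 + 4*6 = -1 + 24 = 23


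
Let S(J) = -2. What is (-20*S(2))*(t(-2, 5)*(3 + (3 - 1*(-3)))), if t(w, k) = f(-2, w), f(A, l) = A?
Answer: -720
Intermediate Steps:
t(w, k) = -2
(-20*S(2))*(t(-2, 5)*(3 + (3 - 1*(-3)))) = (-20*(-2))*(-2*(3 + (3 - 1*(-3)))) = 40*(-2*(3 + (3 + 3))) = 40*(-2*(3 + 6)) = 40*(-2*9) = 40*(-18) = -720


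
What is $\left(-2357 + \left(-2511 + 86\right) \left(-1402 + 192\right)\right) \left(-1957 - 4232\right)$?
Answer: $-18145485777$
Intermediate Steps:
$\left(-2357 + \left(-2511 + 86\right) \left(-1402 + 192\right)\right) \left(-1957 - 4232\right) = \left(-2357 - -2934250\right) \left(-6189\right) = \left(-2357 + 2934250\right) \left(-6189\right) = 2931893 \left(-6189\right) = -18145485777$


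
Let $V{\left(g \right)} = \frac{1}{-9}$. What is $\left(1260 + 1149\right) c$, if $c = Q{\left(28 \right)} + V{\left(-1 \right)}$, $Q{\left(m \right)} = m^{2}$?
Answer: $\frac{5665165}{3} \approx 1.8884 \cdot 10^{6}$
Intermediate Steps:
$V{\left(g \right)} = - \frac{1}{9}$
$c = \frac{7055}{9}$ ($c = 28^{2} - \frac{1}{9} = 784 - \frac{1}{9} = \frac{7055}{9} \approx 783.89$)
$\left(1260 + 1149\right) c = \left(1260 + 1149\right) \frac{7055}{9} = 2409 \cdot \frac{7055}{9} = \frac{5665165}{3}$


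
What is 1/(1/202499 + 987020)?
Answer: 202499/199870562981 ≈ 1.0131e-6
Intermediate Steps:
1/(1/202499 + 987020) = 1/(199870562981/202499) = 202499/199870562981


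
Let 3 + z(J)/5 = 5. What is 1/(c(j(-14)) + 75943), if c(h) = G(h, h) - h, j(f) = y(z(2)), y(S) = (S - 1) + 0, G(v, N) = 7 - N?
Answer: 1/75932 ≈ 1.3170e-5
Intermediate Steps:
z(J) = 10 (z(J) = -15 + 5*5 = -15 + 25 = 10)
y(S) = -1 + S (y(S) = (-1 + S) + 0 = -1 + S)
j(f) = 9 (j(f) = -1 + 10 = 9)
c(h) = 7 - 2*h (c(h) = (7 - h) - h = 7 - 2*h)
1/(c(j(-14)) + 75943) = 1/((7 - 2*9) + 75943) = 1/((7 - 18) + 75943) = 1/(-11 + 75943) = 1/75932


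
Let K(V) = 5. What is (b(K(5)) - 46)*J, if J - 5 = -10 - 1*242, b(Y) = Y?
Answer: 10127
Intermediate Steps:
J = -247 (J = 5 + (-10 - 1*242) = 5 + (-10 - 242) = 5 - 252 = -247)
(b(K(5)) - 46)*J = (5 - 46)*(-247) = -41*(-247) = 10127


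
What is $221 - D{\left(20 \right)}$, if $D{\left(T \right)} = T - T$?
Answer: $221$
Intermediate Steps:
$D{\left(T \right)} = 0$
$221 - D{\left(20 \right)} = 221 - 0 = 221 + 0 = 221$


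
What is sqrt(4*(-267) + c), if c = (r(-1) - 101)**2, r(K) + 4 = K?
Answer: 2*sqrt(2542) ≈ 100.84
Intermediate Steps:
r(K) = -4 + K
c = 11236 (c = ((-4 - 1) - 101)**2 = (-5 - 101)**2 = (-106)**2 = 11236)
sqrt(4*(-267) + c) = sqrt(4*(-267) + 11236) = sqrt(-1068 + 11236) = sqrt(10168) = 2*sqrt(2542)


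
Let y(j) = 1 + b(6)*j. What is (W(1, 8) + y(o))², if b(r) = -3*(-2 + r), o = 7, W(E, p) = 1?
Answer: 6724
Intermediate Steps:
b(r) = 6 - 3*r
y(j) = 1 - 12*j (y(j) = 1 + (6 - 3*6)*j = 1 + (6 - 18)*j = 1 - 12*j)
(W(1, 8) + y(o))² = (1 + (1 - 12*7))² = (1 + (1 - 84))² = (1 - 83)² = (-82)² = 6724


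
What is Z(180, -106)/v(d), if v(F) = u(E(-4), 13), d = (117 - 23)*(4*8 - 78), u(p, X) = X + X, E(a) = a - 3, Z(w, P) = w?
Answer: 90/13 ≈ 6.9231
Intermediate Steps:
E(a) = -3 + a
u(p, X) = 2*X
d = -4324 (d = 94*(32 - 78) = 94*(-46) = -4324)
v(F) = 26 (v(F) = 2*13 = 26)
Z(180, -106)/v(d) = 180/26 = 180*(1/26) = 90/13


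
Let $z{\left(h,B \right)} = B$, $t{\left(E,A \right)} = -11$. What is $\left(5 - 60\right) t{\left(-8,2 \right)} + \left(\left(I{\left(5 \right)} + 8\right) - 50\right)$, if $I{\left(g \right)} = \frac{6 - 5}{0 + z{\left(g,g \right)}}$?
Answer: $\frac{2816}{5} \approx 563.2$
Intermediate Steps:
$I{\left(g \right)} = \frac{1}{g}$ ($I{\left(g \right)} = \frac{6 - 5}{0 + g} = 1 \frac{1}{g} = \frac{1}{g}$)
$\left(5 - 60\right) t{\left(-8,2 \right)} + \left(\left(I{\left(5 \right)} + 8\right) - 50\right) = \left(5 - 60\right) \left(-11\right) - \left(42 - \frac{1}{5}\right) = \left(-55\right) \left(-11\right) + \left(\left(\frac{1}{5} + 8\right) - 50\right) = 605 + \left(\frac{41}{5} - 50\right) = 605 - \frac{209}{5} = \frac{2816}{5}$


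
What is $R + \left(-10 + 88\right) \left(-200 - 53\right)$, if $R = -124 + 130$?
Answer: $-19728$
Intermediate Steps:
$R = 6$
$R + \left(-10 + 88\right) \left(-200 - 53\right) = 6 + \left(-10 + 88\right) \left(-200 - 53\right) = 6 + 78 \left(-253\right) = 6 - 19734 = -19728$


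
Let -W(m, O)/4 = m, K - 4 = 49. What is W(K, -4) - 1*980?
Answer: -1192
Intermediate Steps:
K = 53 (K = 4 + 49 = 53)
W(m, O) = -4*m
W(K, -4) - 1*980 = -4*53 - 1*980 = -212 - 980 = -1192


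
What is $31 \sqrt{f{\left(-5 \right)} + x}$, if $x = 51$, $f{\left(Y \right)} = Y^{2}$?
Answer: $62 \sqrt{19} \approx 270.25$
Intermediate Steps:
$31 \sqrt{f{\left(-5 \right)} + x} = 31 \sqrt{\left(-5\right)^{2} + 51} = 31 \sqrt{25 + 51} = 31 \sqrt{76} = 31 \cdot 2 \sqrt{19} = 62 \sqrt{19}$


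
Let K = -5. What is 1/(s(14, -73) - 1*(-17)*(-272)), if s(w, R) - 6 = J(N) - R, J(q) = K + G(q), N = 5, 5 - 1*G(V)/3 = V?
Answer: -1/4550 ≈ -0.00021978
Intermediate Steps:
G(V) = 15 - 3*V
J(q) = 10 - 3*q (J(q) = -5 + (15 - 3*q) = 10 - 3*q)
s(w, R) = 1 - R (s(w, R) = 6 + ((10 - 3*5) - R) = 6 + ((10 - 15) - R) = 6 + (-5 - R) = 1 - R)
1/(s(14, -73) - 1*(-17)*(-272)) = 1/((1 - 1*(-73)) - 1*(-17)*(-272)) = 1/((1 + 73) + 17*(-272)) = 1/(74 - 4624) = 1/(-4550) = -1/4550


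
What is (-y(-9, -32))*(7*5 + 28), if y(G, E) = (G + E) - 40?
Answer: 5103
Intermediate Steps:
y(G, E) = -40 + E + G (y(G, E) = (E + G) - 40 = -40 + E + G)
(-y(-9, -32))*(7*5 + 28) = (-(-40 - 32 - 9))*(7*5 + 28) = (-1*(-81))*(35 + 28) = 81*63 = 5103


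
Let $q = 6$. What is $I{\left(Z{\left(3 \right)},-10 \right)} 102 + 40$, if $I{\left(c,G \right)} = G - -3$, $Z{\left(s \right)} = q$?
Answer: $-674$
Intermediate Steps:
$Z{\left(s \right)} = 6$
$I{\left(c,G \right)} = 3 + G$ ($I{\left(c,G \right)} = G + 3 = 3 + G$)
$I{\left(Z{\left(3 \right)},-10 \right)} 102 + 40 = \left(3 - 10\right) 102 + 40 = \left(-7\right) 102 + 40 = -714 + 40 = -674$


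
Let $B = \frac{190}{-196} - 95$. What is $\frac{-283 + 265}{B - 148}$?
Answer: $\frac{1764}{23909} \approx 0.07378$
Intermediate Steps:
$B = - \frac{9405}{98}$ ($B = 190 \left(- \frac{1}{196}\right) - 95 = - \frac{95}{98} - 95 = - \frac{9405}{98} \approx -95.969$)
$\frac{-283 + 265}{B - 148} = \frac{-283 + 265}{- \frac{9405}{98} - 148} = - \frac{18}{- \frac{23909}{98}} = \left(-18\right) \left(- \frac{98}{23909}\right) = \frac{1764}{23909}$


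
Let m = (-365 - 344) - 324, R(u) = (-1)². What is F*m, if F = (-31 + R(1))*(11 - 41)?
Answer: -929700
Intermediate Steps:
R(u) = 1
m = -1033 (m = -709 - 324 = -1033)
F = 900 (F = (-31 + 1)*(11 - 41) = -30*(-30) = 900)
F*m = 900*(-1033) = -929700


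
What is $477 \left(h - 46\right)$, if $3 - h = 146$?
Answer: $-90153$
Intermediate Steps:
$h = -143$ ($h = 3 - 146 = -143$)
$477 \left(h - 46\right) = 477 \left(-143 - 46\right) = 477 \left(-189\right) = -90153$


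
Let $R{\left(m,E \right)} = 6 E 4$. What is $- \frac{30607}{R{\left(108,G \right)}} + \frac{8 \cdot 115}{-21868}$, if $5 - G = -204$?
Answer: $- \frac{15316559}{2492952} \approx -6.1439$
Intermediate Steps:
$G = 209$ ($G = 5 - -204 = 5 + 204 = 209$)
$R{\left(m,E \right)} = 24 E$
$- \frac{30607}{R{\left(108,G \right)}} + \frac{8 \cdot 115}{-21868} = - \frac{30607}{24 \cdot 209} + \frac{8 \cdot 115}{-21868} = - \frac{30607}{5016} + 920 \left(- \frac{1}{21868}\right) = \left(-30607\right) \frac{1}{5016} - \frac{230}{5467} = - \frac{30607}{5016} - \frac{230}{5467} = - \frac{15316559}{2492952}$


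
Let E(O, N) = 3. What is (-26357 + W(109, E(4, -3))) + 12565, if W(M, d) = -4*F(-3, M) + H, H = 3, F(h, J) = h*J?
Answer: -12481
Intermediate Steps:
F(h, J) = J*h
W(M, d) = 3 + 12*M (W(M, d) = -4*M*(-3) + 3 = -(-12)*M + 3 = 12*M + 3 = 3 + 12*M)
(-26357 + W(109, E(4, -3))) + 12565 = (-26357 + (3 + 12*109)) + 12565 = (-26357 + (3 + 1308)) + 12565 = (-26357 + 1311) + 12565 = -25046 + 12565 = -12481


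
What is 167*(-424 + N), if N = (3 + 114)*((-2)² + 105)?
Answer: 2058943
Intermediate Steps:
N = 12753 (N = 117*(4 + 105) = 117*109 = 12753)
167*(-424 + N) = 167*(-424 + 12753) = 167*12329 = 2058943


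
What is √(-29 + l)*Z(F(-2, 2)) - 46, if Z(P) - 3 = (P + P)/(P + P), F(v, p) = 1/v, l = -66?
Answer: -46 + 4*I*√95 ≈ -46.0 + 38.987*I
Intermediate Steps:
Z(P) = 4 (Z(P) = 3 + (P + P)/(P + P) = 3 + (2*P)/((2*P)) = 3 + (2*P)*(1/(2*P)) = 3 + 1 = 4)
√(-29 + l)*Z(F(-2, 2)) - 46 = √(-29 - 66)*4 - 46 = √(-95)*4 - 46 = (I*√95)*4 - 46 = 4*I*√95 - 46 = -46 + 4*I*√95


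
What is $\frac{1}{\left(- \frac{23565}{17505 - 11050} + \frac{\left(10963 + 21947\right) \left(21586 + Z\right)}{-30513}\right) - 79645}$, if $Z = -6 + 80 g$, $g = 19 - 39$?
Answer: $- \frac{13130761}{1328809550368} \approx -9.8816 \cdot 10^{-6}$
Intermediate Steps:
$g = -20$ ($g = 19 - 39 = -20$)
$Z = -1606$ ($Z = -6 + 80 \left(-20\right) = -6 - 1600 = -1606$)
$\frac{1}{\left(- \frac{23565}{17505 - 11050} + \frac{\left(10963 + 21947\right) \left(21586 + Z\right)}{-30513}\right) - 79645} = \frac{1}{\left(- \frac{23565}{17505 - 11050} + \frac{\left(10963 + 21947\right) \left(21586 - 1606\right)}{-30513}\right) - 79645} = \frac{1}{\left(- \frac{23565}{6455} + 32910 \cdot 19980 \left(- \frac{1}{30513}\right)\right) - 79645} = \frac{1}{\left(\left(-23565\right) \frac{1}{6455} + 657541800 \left(- \frac{1}{30513}\right)\right) - 79645} = \frac{1}{\left(- \frac{4713}{1291} - \frac{219180600}{10171}\right) - 79645} = \frac{1}{- \frac{283010090523}{13130761} - 79645} = \frac{1}{- \frac{1328809550368}{13130761}} = - \frac{13130761}{1328809550368}$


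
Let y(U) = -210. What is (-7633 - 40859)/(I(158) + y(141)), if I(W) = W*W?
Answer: -24246/12377 ≈ -1.9590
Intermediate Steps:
I(W) = W²
(-7633 - 40859)/(I(158) + y(141)) = (-7633 - 40859)/(158² - 210) = -48492/(24964 - 210) = -48492/24754 = -48492*1/24754 = -24246/12377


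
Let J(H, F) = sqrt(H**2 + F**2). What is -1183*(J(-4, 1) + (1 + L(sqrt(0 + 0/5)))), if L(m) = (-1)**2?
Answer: -2366 - 1183*sqrt(17) ≈ -7243.6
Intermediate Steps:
L(m) = 1
J(H, F) = sqrt(F**2 + H**2)
-1183*(J(-4, 1) + (1 + L(sqrt(0 + 0/5)))) = -1183*(sqrt(1**2 + (-4)**2) + (1 + 1)) = -1183*(sqrt(1 + 16) + 2) = -1183*(sqrt(17) + 2) = -1183*(2 + sqrt(17)) = -2366 - 1183*sqrt(17)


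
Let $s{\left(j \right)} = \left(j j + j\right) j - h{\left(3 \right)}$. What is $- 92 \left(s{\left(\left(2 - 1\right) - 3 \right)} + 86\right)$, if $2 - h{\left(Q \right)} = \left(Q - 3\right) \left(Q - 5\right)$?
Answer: $-7360$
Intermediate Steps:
$h{\left(Q \right)} = 2 - \left(-5 + Q\right) \left(-3 + Q\right)$ ($h{\left(Q \right)} = 2 - \left(Q - 3\right) \left(Q - 5\right) = 2 - \left(-3 + Q\right) \left(-5 + Q\right) = 2 - \left(-5 + Q\right) \left(-3 + Q\right)$)
$s{\left(j \right)} = -2 + j \left(j + j^{2}\right)$ ($s{\left(j \right)} = \left(j j + j\right) j - \left(-13 - 3^{2} + 8 \cdot 3\right) = \left(j^{2} + j\right) j - \left(-13 - 9 + 24\right) = \left(j + j^{2}\right) j - \left(-13 - 9 + 24\right) = j \left(j + j^{2}\right) - 2 = -2 + j \left(j + j^{2}\right)$)
$- 92 \left(s{\left(\left(2 - 1\right) - 3 \right)} + 86\right) = - 92 \left(\left(-2 + \left(\left(2 - 1\right) - 3\right)^{2} + \left(\left(2 - 1\right) - 3\right)^{3}\right) + 86\right) = - 92 \left(\left(-2 + \left(1 - 3\right)^{2} + \left(1 - 3\right)^{3}\right) + 86\right) = - 92 \left(\left(-2 + \left(-2\right)^{2} + \left(-2\right)^{3}\right) + 86\right) = - 92 \left(\left(-2 + 4 - 8\right) + 86\right) = - 92 \left(-6 + 86\right) = \left(-92\right) 80 = -7360$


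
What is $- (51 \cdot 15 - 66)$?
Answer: $-699$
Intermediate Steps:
$- (51 \cdot 15 - 66) = - (765 - 66) = \left(-1\right) 699 = -699$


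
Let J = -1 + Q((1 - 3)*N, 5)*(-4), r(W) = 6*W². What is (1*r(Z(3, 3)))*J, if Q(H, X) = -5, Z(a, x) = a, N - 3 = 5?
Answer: 1026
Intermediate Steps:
N = 8 (N = 3 + 5 = 8)
J = 19 (J = -1 - 5*(-4) = -1 + 20 = 19)
(1*r(Z(3, 3)))*J = (1*(6*3²))*19 = (1*(6*9))*19 = (1*54)*19 = 54*19 = 1026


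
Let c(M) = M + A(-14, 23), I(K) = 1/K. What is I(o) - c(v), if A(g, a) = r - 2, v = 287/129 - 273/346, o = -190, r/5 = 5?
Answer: -51817841/2120115 ≈ -24.441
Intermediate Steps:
r = 25 (r = 5*5 = 25)
v = 64085/44634 (v = 287*(1/129) - 273*1/346 = 287/129 - 273/346 = 64085/44634 ≈ 1.4358)
A(g, a) = 23 (A(g, a) = 25 - 2 = 23)
c(M) = 23 + M (c(M) = M + 23 = 23 + M)
I(o) - c(v) = 1/(-190) - (23 + 64085/44634) = -1/190 - 1*1090667/44634 = -1/190 - 1090667/44634 = -51817841/2120115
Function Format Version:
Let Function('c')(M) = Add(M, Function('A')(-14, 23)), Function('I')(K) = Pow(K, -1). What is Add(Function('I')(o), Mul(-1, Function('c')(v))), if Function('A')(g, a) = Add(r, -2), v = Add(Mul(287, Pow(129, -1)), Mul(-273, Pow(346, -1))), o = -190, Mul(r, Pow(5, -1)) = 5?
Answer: Rational(-51817841, 2120115) ≈ -24.441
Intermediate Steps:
r = 25 (r = Mul(5, 5) = 25)
v = Rational(64085, 44634) (v = Add(Mul(287, Rational(1, 129)), Mul(-273, Rational(1, 346))) = Add(Rational(287, 129), Rational(-273, 346)) = Rational(64085, 44634) ≈ 1.4358)
Function('A')(g, a) = 23 (Function('A')(g, a) = Add(25, -2) = 23)
Function('c')(M) = Add(23, M) (Function('c')(M) = Add(M, 23) = Add(23, M))
Add(Function('I')(o), Mul(-1, Function('c')(v))) = Add(Pow(-190, -1), Mul(-1, Add(23, Rational(64085, 44634)))) = Add(Rational(-1, 190), Mul(-1, Rational(1090667, 44634))) = Add(Rational(-1, 190), Rational(-1090667, 44634)) = Rational(-51817841, 2120115)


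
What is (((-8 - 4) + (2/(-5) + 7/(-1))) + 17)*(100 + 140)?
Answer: -576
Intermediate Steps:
(((-8 - 4) + (2/(-5) + 7/(-1))) + 17)*(100 + 140) = ((-12 + (2*(-⅕) + 7*(-1))) + 17)*240 = ((-12 + (-⅖ - 7)) + 17)*240 = ((-12 - 37/5) + 17)*240 = (-97/5 + 17)*240 = -12/5*240 = -576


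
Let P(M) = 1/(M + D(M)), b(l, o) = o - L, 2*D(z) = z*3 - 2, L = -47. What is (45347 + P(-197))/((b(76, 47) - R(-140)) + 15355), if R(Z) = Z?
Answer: 44757487/15386343 ≈ 2.9089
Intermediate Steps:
D(z) = -1 + 3*z/2 (D(z) = (z*3 - 2)/2 = (3*z - 2)/2 = (-2 + 3*z)/2 = -1 + 3*z/2)
b(l, o) = 47 + o (b(l, o) = o - 1*(-47) = o + 47 = 47 + o)
P(M) = 1/(-1 + 5*M/2) (P(M) = 1/(M + (-1 + 3*M/2)) = 1/(-1 + 5*M/2))
(45347 + P(-197))/((b(76, 47) - R(-140)) + 15355) = (45347 + 2/(-2 + 5*(-197)))/(((47 + 47) - 1*(-140)) + 15355) = (45347 + 2/(-2 - 985))/((94 + 140) + 15355) = (45347 + 2/(-987))/(234 + 15355) = (45347 + 2*(-1/987))/15589 = (45347 - 2/987)*(1/15589) = (44757487/987)*(1/15589) = 44757487/15386343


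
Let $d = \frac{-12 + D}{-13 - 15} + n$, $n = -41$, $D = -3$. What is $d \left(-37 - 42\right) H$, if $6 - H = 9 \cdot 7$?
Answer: $- \frac{5101899}{28} \approx -1.8221 \cdot 10^{5}$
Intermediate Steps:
$d = - \frac{1133}{28}$ ($d = \frac{-12 - 3}{-13 - 15} - 41 = - \frac{15}{-28} - 41 = \left(-15\right) \left(- \frac{1}{28}\right) - 41 = \frac{15}{28} - 41 = - \frac{1133}{28} \approx -40.464$)
$H = -57$ ($H = 6 - 9 \cdot 7 = 6 - 63 = -57$)
$d \left(-37 - 42\right) H = - \frac{1133 \left(-37 - 42\right)}{28} \left(-57\right) = \left(- \frac{1133}{28}\right) \left(-79\right) \left(-57\right) = \frac{89507}{28} \left(-57\right) = - \frac{5101899}{28}$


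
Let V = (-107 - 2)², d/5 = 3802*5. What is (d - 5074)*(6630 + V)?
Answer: 1665545736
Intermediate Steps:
d = 95050 (d = 5*(3802*5) = 5*19010 = 95050)
V = 11881 (V = (-109)² = 11881)
(d - 5074)*(6630 + V) = (95050 - 5074)*(6630 + 11881) = 89976*18511 = 1665545736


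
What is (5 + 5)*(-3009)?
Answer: -30090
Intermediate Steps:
(5 + 5)*(-3009) = 10*(-3009) = -30090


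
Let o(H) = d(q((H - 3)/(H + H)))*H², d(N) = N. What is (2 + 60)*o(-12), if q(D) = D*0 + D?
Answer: 5580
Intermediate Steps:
q(D) = D (q(D) = 0 + D = D)
o(H) = H*(-3 + H)/2 (o(H) = ((H - 3)/(H + H))*H² = ((-3 + H)/((2*H)))*H² = ((-3 + H)*(1/(2*H)))*H² = ((-3 + H)/(2*H))*H² = H*(-3 + H)/2)
(2 + 60)*o(-12) = (2 + 60)*((½)*(-12)*(-3 - 12)) = 62*((½)*(-12)*(-15)) = 62*90 = 5580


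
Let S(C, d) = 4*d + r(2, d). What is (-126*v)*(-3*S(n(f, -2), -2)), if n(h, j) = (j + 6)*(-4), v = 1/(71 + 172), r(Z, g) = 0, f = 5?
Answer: -112/9 ≈ -12.444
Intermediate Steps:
v = 1/243 ≈ 0.0041152
n(h, j) = -24 - 4*j (n(h, j) = (6 + j)*(-4) = -24 - 4*j)
S(C, d) = 4*d (S(C, d) = 4*d + 0 = 4*d)
(-126*v)*(-3*S(n(f, -2), -2)) = (-126*1/243)*(-12*(-2)) = -(-14)*(-8)/9 = -14/27*24 = -112/9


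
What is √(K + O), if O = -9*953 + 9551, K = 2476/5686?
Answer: 4*√492251235/2843 ≈ 31.216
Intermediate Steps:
K = 1238/2843 (K = 2476*(1/5686) = 1238/2843 ≈ 0.43546)
O = 974 (O = -8577 + 9551 = 974)
√(K + O) = √(1238/2843 + 974) = √(2770320/2843) = 4*√492251235/2843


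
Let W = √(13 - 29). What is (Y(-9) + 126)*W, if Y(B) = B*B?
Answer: 828*I ≈ 828.0*I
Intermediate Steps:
Y(B) = B²
W = 4*I (W = √(-16) = 4*I ≈ 4.0*I)
(Y(-9) + 126)*W = ((-9)² + 126)*(4*I) = (81 + 126)*(4*I) = 207*(4*I) = 828*I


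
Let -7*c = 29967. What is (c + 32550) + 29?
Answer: 28298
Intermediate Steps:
c = -4281 (c = -⅐*29967 = -4281)
(c + 32550) + 29 = (-4281 + 32550) + 29 = 28269 + 29 = 28298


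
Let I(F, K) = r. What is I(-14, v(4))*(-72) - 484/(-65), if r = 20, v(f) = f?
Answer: -93116/65 ≈ -1432.6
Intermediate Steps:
I(F, K) = 20
I(-14, v(4))*(-72) - 484/(-65) = 20*(-72) - 484/(-65) = -1440 - 484*(-1/65) = -1440 + 484/65 = -93116/65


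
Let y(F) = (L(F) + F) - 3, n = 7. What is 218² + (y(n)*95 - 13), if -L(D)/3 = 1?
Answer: 47606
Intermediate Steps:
L(D) = -3 (L(D) = -3*1 = -3)
y(F) = -6 + F (y(F) = (-3 + F) - 3 = -6 + F)
218² + (y(n)*95 - 13) = 218² + ((-6 + 7)*95 - 13) = 47524 + (1*95 - 13) = 47524 + (95 - 13) = 47524 + 82 = 47606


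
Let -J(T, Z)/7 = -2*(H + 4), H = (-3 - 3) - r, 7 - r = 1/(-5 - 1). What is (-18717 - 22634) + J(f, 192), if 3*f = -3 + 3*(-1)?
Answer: -124438/3 ≈ -41479.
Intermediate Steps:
r = 43/6 (r = 7 - 1/(-5 - 1) = 7 - 1/(-6) = 7 - 1*(-⅙) = 7 + ⅙ = 43/6 ≈ 7.1667)
f = -2 (f = (-3 + 3*(-1))/3 = (-3 - 3)/3 = (⅓)*(-6) = -2)
H = -79/6 (H = (-3 - 3) - 1*43/6 = -6 - 43/6 = -79/6 ≈ -13.167)
J(T, Z) = -385/3 (J(T, Z) = -(-14)*(-79/6 + 4) = -(-14)*(-55)/6 = -7*55/3 = -385/3)
(-18717 - 22634) + J(f, 192) = (-18717 - 22634) - 385/3 = -41351 - 385/3 = -124438/3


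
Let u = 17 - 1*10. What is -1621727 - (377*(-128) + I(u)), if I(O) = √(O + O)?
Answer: -1573471 - √14 ≈ -1.5735e+6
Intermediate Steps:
u = 7 (u = 17 - 10 = 7)
I(O) = √2*√O (I(O) = √(2*O) = √2*√O)
-1621727 - (377*(-128) + I(u)) = -1621727 - (377*(-128) + √2*√7) = -1621727 - (-48256 + √14) = -1621727 + (48256 - √14) = -1573471 - √14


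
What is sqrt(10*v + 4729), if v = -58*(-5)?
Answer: sqrt(7629) ≈ 87.344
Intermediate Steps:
v = 290
sqrt(10*v + 4729) = sqrt(10*290 + 4729) = sqrt(2900 + 4729) = sqrt(7629)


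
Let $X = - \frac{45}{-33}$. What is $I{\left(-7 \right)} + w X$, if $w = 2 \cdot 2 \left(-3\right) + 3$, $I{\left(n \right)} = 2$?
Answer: $- \frac{113}{11} \approx -10.273$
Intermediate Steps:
$X = \frac{15}{11}$ ($X = \left(-45\right) \left(- \frac{1}{33}\right) = \frac{15}{11} \approx 1.3636$)
$w = -9$ ($w = 4 \left(-3\right) + 3 = -12 + 3 = -9$)
$I{\left(-7 \right)} + w X = 2 - \frac{135}{11} = - \frac{113}{11}$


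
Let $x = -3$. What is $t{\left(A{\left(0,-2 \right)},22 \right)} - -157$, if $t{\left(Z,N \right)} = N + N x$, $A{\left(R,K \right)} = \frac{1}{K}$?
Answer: $113$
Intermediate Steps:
$t{\left(Z,N \right)} = - 2 N$ ($t{\left(Z,N \right)} = N + N \left(-3\right) = N - 3 N = - 2 N$)
$t{\left(A{\left(0,-2 \right)},22 \right)} - -157 = \left(-2\right) 22 - -157 = -44 + 157 = 113$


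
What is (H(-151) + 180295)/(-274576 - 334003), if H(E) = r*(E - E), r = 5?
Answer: -180295/608579 ≈ -0.29626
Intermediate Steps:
H(E) = 0 (H(E) = 5*(E - E) = 5*0 = 0)
(H(-151) + 180295)/(-274576 - 334003) = (0 + 180295)/(-274576 - 334003) = 180295/(-608579) = 180295*(-1/608579) = -180295/608579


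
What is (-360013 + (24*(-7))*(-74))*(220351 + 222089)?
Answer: -153783737640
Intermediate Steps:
(-360013 + (24*(-7))*(-74))*(220351 + 222089) = (-360013 - 168*(-74))*442440 = (-360013 + 12432)*442440 = -347581*442440 = -153783737640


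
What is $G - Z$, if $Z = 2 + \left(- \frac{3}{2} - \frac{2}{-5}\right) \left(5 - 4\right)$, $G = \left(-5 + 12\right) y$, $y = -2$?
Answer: $- \frac{149}{10} \approx -14.9$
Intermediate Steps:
$G = -14$ ($G = \left(-5 + 12\right) \left(-2\right) = 7 \left(-2\right) = -14$)
$Z = \frac{9}{10}$ ($Z = 2 + \left(\left(-3\right) \frac{1}{2} - - \frac{2}{5}\right) \left(5 - 4\right) = 2 + \left(- \frac{3}{2} + \frac{2}{5}\right) 1 = 2 - \frac{11}{10} = \frac{9}{10} \approx 0.9$)
$G - Z = -14 - \frac{9}{10} = - \frac{149}{10}$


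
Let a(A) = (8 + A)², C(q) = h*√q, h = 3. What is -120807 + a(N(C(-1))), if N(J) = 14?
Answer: -120323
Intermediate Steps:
C(q) = 3*√q
-120807 + a(N(C(-1))) = -120807 + (8 + 14)² = -120807 + 22² = -120807 + 484 = -120323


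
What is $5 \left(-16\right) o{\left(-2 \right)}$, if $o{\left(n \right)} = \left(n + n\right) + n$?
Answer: $480$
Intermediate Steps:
$o{\left(n \right)} = 3 n$ ($o{\left(n \right)} = 2 n + n = 3 n$)
$5 \left(-16\right) o{\left(-2 \right)} = 5 \left(-16\right) 3 \left(-2\right) = \left(-80\right) \left(-6\right) = 480$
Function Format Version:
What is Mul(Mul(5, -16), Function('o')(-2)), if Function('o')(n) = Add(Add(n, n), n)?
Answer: 480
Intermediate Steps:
Function('o')(n) = Mul(3, n) (Function('o')(n) = Add(Mul(2, n), n) = Mul(3, n))
Mul(Mul(5, -16), Function('o')(-2)) = Mul(Mul(5, -16), Mul(3, -2)) = Mul(-80, -6) = 480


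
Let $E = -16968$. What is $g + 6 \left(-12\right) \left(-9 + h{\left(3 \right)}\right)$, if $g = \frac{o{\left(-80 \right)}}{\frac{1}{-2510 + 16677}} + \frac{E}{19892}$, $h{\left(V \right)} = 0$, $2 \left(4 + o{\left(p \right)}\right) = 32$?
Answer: $\frac{848648154}{4973} \approx 1.7065 \cdot 10^{5}$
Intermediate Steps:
$o{\left(p \right)} = 12$ ($o{\left(p \right)} = -4 + \frac{1}{2} \cdot 32 = -4 + 16 = 12$)
$g = \frac{845425650}{4973}$ ($g = \frac{12}{\frac{1}{-2510 + 16677}} - \frac{16968}{19892} = \frac{12}{\frac{1}{14167}} - \frac{4242}{4973} = 12 \frac{1}{\frac{1}{14167}} - \frac{4242}{4973} = 12 \cdot 14167 - \frac{4242}{4973} = 170004 - \frac{4242}{4973} = \frac{845425650}{4973} \approx 1.7 \cdot 10^{5}$)
$g + 6 \left(-12\right) \left(-9 + h{\left(3 \right)}\right) = \frac{845425650}{4973} + 6 \left(-12\right) \left(-9 + 0\right) = \frac{845425650}{4973} - -648 = \frac{845425650}{4973} + 648 = \frac{848648154}{4973}$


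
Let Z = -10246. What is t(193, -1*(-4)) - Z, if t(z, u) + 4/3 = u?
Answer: 30746/3 ≈ 10249.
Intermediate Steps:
t(z, u) = -4/3 + u
t(193, -1*(-4)) - Z = (-4/3 - 1*(-4)) - 1*(-10246) = (-4/3 + 4) + 10246 = 8/3 + 10246 = 30746/3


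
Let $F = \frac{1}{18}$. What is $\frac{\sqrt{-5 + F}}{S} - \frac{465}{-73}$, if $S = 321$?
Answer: $\frac{465}{73} + \frac{i \sqrt{178}}{1926} \approx 6.3699 + 0.0069271 i$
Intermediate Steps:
$F = \frac{1}{18} \approx 0.055556$
$\frac{\sqrt{-5 + F}}{S} - \frac{465}{-73} = \frac{\sqrt{-5 + \frac{1}{18}}}{321} - \frac{465}{-73} = \sqrt{- \frac{89}{18}} \cdot \frac{1}{321} - - \frac{465}{73} = \frac{i \sqrt{178}}{6} \cdot \frac{1}{321} + \frac{465}{73} = \frac{i \sqrt{178}}{1926} + \frac{465}{73} = \frac{465}{73} + \frac{i \sqrt{178}}{1926}$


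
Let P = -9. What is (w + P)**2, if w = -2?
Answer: 121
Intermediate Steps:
(w + P)**2 = (-2 - 9)**2 = (-11)**2 = 121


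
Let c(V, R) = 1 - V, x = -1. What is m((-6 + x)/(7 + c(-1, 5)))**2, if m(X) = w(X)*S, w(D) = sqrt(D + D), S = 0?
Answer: 0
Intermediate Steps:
w(D) = sqrt(2)*sqrt(D) (w(D) = sqrt(2*D) = sqrt(2)*sqrt(D))
m(X) = 0 (m(X) = (sqrt(2)*sqrt(X))*0 = 0)
m((-6 + x)/(7 + c(-1, 5)))**2 = 0**2 = 0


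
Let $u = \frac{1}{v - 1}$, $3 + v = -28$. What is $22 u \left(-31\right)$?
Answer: $\frac{341}{16} \approx 21.313$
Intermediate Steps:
$v = -31$ ($v = -3 - 28 = -31$)
$u = - \frac{1}{32}$ ($u = \frac{1}{-31 - 1} = \frac{1}{-32} = - \frac{1}{32} \approx -0.03125$)
$22 u \left(-31\right) = 22 \left(- \frac{1}{32}\right) \left(-31\right) = \left(- \frac{11}{16}\right) \left(-31\right) = \frac{341}{16}$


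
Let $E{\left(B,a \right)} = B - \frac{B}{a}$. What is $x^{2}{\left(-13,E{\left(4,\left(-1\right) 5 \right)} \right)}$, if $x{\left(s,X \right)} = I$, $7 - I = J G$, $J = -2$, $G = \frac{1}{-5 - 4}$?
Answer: $\frac{3721}{81} \approx 45.938$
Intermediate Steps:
$G = - \frac{1}{9}$ ($G = \frac{1}{-9} = - \frac{1}{9} \approx -0.11111$)
$I = \frac{61}{9}$ ($I = 7 - \left(-2\right) \left(- \frac{1}{9}\right) = 7 - \frac{2}{9} = \frac{61}{9} \approx 6.7778$)
$E{\left(B,a \right)} = B - \frac{B}{a}$
$x{\left(s,X \right)} = \frac{61}{9}$
$x^{2}{\left(-13,E{\left(4,\left(-1\right) 5 \right)} \right)} = \left(\frac{61}{9}\right)^{2} = \frac{3721}{81}$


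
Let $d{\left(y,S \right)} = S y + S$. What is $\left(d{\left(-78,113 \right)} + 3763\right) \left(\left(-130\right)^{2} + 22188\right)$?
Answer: $-193016544$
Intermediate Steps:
$d{\left(y,S \right)} = S + S y$
$\left(d{\left(-78,113 \right)} + 3763\right) \left(\left(-130\right)^{2} + 22188\right) = \left(113 \left(1 - 78\right) + 3763\right) \left(\left(-130\right)^{2} + 22188\right) = \left(113 \left(-77\right) + 3763\right) \left(16900 + 22188\right) = \left(-8701 + 3763\right) 39088 = \left(-4938\right) 39088 = -193016544$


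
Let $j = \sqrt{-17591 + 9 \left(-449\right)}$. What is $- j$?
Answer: $- 104 i \sqrt{2} \approx - 147.08 i$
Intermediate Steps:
$j = 104 i \sqrt{2}$ ($j = \sqrt{-17591 - 4041} = \sqrt{-21632} = 104 i \sqrt{2} \approx 147.08 i$)
$- j = - 104 i \sqrt{2}$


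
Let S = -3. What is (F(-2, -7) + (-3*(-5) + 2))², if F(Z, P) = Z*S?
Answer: 529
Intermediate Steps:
F(Z, P) = -3*Z (F(Z, P) = Z*(-3) = -3*Z)
(F(-2, -7) + (-3*(-5) + 2))² = (-3*(-2) + (-3*(-5) + 2))² = (6 + (15 + 2))² = (6 + 17)² = 23² = 529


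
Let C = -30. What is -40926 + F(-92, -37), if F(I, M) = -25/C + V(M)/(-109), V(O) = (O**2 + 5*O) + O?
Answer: -26771941/654 ≈ -40936.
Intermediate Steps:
V(O) = O**2 + 6*O
F(I, M) = 5/6 - M*(6 + M)/109 (F(I, M) = -25/(-30) + (M*(6 + M))/(-109) = -25*(-1/30) + (M*(6 + M))*(-1/109) = 5/6 - M*(6 + M)/109)
-40926 + F(-92, -37) = -40926 + (5/6 - 1/109*(-37)*(6 - 37)) = -40926 + (5/6 - 1/109*(-37)*(-31)) = -40926 + (5/6 - 1147/109) = -40926 - 6337/654 = -26771941/654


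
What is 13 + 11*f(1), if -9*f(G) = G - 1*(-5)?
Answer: 17/3 ≈ 5.6667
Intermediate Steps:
f(G) = -5/9 - G/9 (f(G) = -(G - 1*(-5))/9 = -(G + 5)/9 = -(5 + G)/9 = -5/9 - G/9)
13 + 11*f(1) = 13 + 11*(-5/9 - ⅑*1) = 13 + 11*(-5/9 - ⅑) = 13 + 11*(-⅔) = 13 - 22/3 = 17/3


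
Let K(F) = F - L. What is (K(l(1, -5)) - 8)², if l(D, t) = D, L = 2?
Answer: 81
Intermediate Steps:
K(F) = -2 + F (K(F) = F - 1*2 = F - 2 = -2 + F)
(K(l(1, -5)) - 8)² = ((-2 + 1) - 8)² = (-1 - 8)² = (-9)² = 81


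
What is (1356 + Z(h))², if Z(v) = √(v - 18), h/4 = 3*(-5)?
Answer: (1356 + I*√78)² ≈ 1.8387e+6 + 2.395e+4*I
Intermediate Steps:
h = -60 (h = 4*(3*(-5)) = 4*(-15) = -60)
Z(v) = √(-18 + v)
(1356 + Z(h))² = (1356 + √(-18 - 60))² = (1356 + √(-78))² = (1356 + I*√78)²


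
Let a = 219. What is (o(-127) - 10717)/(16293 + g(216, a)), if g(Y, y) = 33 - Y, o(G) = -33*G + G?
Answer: -6653/16110 ≈ -0.41297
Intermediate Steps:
o(G) = -32*G
(o(-127) - 10717)/(16293 + g(216, a)) = (-32*(-127) - 10717)/(16293 + (33 - 1*216)) = (4064 - 10717)/(16293 + (33 - 216)) = -6653/(16293 - 183) = -6653/16110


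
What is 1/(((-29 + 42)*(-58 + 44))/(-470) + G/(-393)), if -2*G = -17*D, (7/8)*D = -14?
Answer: 92355/67723 ≈ 1.3637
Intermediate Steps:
D = -16 (D = (8/7)*(-14) = -16)
G = -136 (G = -(-17)*(-16)/2 = -½*272 = -136)
1/(((-29 + 42)*(-58 + 44))/(-470) + G/(-393)) = 1/(((-29 + 42)*(-58 + 44))/(-470) - 136/(-393)) = 1/((13*(-14))*(-1/470) - 136*(-1/393)) = 1/(-182*(-1/470) + 136/393) = 1/(91/235 + 136/393) = 1/(67723/92355) = 92355/67723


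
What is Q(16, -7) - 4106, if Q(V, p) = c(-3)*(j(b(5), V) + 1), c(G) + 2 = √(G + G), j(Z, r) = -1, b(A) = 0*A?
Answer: -4106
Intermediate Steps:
b(A) = 0
c(G) = -2 + √2*√G (c(G) = -2 + √(G + G) = -2 + √(2*G) = -2 + √2*√G)
Q(V, p) = 0 (Q(V, p) = (-2 + √2*√(-3))*(-1 + 1) = (-2 + √2*(I*√3))*0 = (-2 + I*√6)*0 = 0)
Q(16, -7) - 4106 = 0 - 4106 = -4106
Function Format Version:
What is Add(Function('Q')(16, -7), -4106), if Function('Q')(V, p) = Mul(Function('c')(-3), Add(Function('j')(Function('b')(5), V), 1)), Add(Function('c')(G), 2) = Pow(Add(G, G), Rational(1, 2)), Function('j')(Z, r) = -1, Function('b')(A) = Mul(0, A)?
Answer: -4106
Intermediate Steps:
Function('b')(A) = 0
Function('c')(G) = Add(-2, Mul(Pow(2, Rational(1, 2)), Pow(G, Rational(1, 2)))) (Function('c')(G) = Add(-2, Pow(Add(G, G), Rational(1, 2))) = Add(-2, Pow(Mul(2, G), Rational(1, 2))) = Add(-2, Mul(Pow(2, Rational(1, 2)), Pow(G, Rational(1, 2)))))
Function('Q')(V, p) = 0 (Function('Q')(V, p) = Mul(Add(-2, Mul(Pow(2, Rational(1, 2)), Pow(-3, Rational(1, 2)))), Add(-1, 1)) = Mul(Add(-2, Mul(Pow(2, Rational(1, 2)), Mul(I, Pow(3, Rational(1, 2))))), 0) = Mul(Add(-2, Mul(I, Pow(6, Rational(1, 2)))), 0) = 0)
Add(Function('Q')(16, -7), -4106) = Add(0, -4106) = -4106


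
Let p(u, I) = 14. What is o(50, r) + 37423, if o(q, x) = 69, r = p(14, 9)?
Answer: 37492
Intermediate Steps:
r = 14
o(50, r) + 37423 = 69 + 37423 = 37492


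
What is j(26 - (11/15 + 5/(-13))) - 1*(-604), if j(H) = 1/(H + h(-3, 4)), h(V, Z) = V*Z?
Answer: 1608043/2662 ≈ 604.07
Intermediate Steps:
j(H) = 1/(-12 + H) (j(H) = 1/(H - 3*4) = 1/(H - 12) = 1/(-12 + H))
j(26 - (11/15 + 5/(-13))) - 1*(-604) = 1/(-12 + (26 - (11/15 + 5/(-13)))) - 1*(-604) = 1/(-12 + (26 - (11*(1/15) + 5*(-1/13)))) + 604 = 1/(-12 + (26 - (11/15 - 5/13))) + 604 = 1/(-12 + (26 - 1*68/195)) + 604 = 1/(-12 + (26 - 68/195)) + 604 = 1/(-12 + 5002/195) + 604 = 1/(2662/195) + 604 = 195/2662 + 604 = 1608043/2662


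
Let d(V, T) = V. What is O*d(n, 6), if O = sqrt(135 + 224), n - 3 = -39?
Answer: -36*sqrt(359) ≈ -682.10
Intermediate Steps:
n = -36 (n = 3 - 39 = -36)
O = sqrt(359) ≈ 18.947
O*d(n, 6) = sqrt(359)*(-36) = -36*sqrt(359)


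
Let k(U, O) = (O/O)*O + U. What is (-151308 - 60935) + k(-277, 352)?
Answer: -212168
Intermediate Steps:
k(U, O) = O + U (k(U, O) = 1*O + U = O + U)
(-151308 - 60935) + k(-277, 352) = (-151308 - 60935) + (352 - 277) = -212243 + 75 = -212168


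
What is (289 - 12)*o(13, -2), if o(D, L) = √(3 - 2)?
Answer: 277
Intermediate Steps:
o(D, L) = 1 (o(D, L) = √1 = 1)
(289 - 12)*o(13, -2) = (289 - 12)*1 = 277*1 = 277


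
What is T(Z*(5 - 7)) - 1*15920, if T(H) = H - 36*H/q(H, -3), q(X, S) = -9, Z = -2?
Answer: -15900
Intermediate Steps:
T(H) = 5*H (T(H) = H - 36*(-H/9) = H - (-4)*H = H + 4*H = 5*H)
T(Z*(5 - 7)) - 1*15920 = 5*(-2*(5 - 7)) - 1*15920 = 5*(-2*(-2)) - 15920 = 5*4 - 15920 = 20 - 15920 = -15900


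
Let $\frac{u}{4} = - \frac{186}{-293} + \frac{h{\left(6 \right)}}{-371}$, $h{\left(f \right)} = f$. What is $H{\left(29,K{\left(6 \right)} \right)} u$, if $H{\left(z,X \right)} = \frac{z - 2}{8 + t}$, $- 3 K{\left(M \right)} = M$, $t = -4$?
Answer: $\frac{1815696}{108703} \approx 16.703$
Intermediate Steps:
$K{\left(M \right)} = - \frac{M}{3}$
$H{\left(z,X \right)} = - \frac{1}{2} + \frac{z}{4}$ ($H{\left(z,X \right)} = \frac{z - 2}{8 - 4} = \frac{-2 + z}{4} = \left(-2 + z\right) \frac{1}{4} = - \frac{1}{2} + \frac{z}{4}$)
$u = \frac{268992}{108703}$ ($u = 4 \left(- \frac{186}{-293} + \frac{6}{-371}\right) = 4 \left(\left(-186\right) \left(- \frac{1}{293}\right) + 6 \left(- \frac{1}{371}\right)\right) = 4 \left(\frac{186}{293} - \frac{6}{371}\right) = 4 \cdot \frac{67248}{108703} = \frac{268992}{108703} \approx 2.4746$)
$H{\left(29,K{\left(6 \right)} \right)} u = \left(- \frac{1}{2} + \frac{1}{4} \cdot 29\right) \frac{268992}{108703} = \left(- \frac{1}{2} + \frac{29}{4}\right) \frac{268992}{108703} = \frac{27}{4} \cdot \frac{268992}{108703} = \frac{1815696}{108703}$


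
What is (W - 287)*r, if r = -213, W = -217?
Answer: 107352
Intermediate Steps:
(W - 287)*r = (-217 - 287)*(-213) = -504*(-213) = 107352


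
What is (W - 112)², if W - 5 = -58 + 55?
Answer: 12100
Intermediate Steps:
W = 2 (W = 5 + (-58 + 55) = 5 - 3 = 2)
(W - 112)² = (2 - 112)² = (-110)² = 12100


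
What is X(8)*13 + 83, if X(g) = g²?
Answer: 915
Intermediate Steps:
X(8)*13 + 83 = 8²*13 + 83 = 64*13 + 83 = 832 + 83 = 915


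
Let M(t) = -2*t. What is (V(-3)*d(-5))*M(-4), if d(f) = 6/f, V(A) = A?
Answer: 144/5 ≈ 28.800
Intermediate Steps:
(V(-3)*d(-5))*M(-4) = (-18/(-5))*(-2*(-4)) = -18*(-1)/5*8 = -3*(-6/5)*8 = (18/5)*8 = 144/5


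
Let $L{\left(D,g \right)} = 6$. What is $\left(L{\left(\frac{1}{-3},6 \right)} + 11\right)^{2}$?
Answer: $289$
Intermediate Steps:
$\left(L{\left(\frac{1}{-3},6 \right)} + 11\right)^{2} = \left(6 + 11\right)^{2} = 17^{2} = 289$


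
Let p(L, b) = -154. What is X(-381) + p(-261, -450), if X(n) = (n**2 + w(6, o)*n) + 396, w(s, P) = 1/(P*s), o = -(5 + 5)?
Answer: 2908187/20 ≈ 1.4541e+5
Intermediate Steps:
o = -10 (o = -1*10 = -10)
w(s, P) = 1/(P*s)
X(n) = 396 + n**2 - n/60 (X(n) = (n**2 + (1/(-10*6))*n) + 396 = (n**2 + (-1/10*1/6)*n) + 396 = (n**2 - n/60) + 396 = 396 + n**2 - n/60)
X(-381) + p(-261, -450) = (396 + (-381)**2 - 1/60*(-381)) - 154 = (396 + 145161 + 127/20) - 154 = 2911267/20 - 154 = 2908187/20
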